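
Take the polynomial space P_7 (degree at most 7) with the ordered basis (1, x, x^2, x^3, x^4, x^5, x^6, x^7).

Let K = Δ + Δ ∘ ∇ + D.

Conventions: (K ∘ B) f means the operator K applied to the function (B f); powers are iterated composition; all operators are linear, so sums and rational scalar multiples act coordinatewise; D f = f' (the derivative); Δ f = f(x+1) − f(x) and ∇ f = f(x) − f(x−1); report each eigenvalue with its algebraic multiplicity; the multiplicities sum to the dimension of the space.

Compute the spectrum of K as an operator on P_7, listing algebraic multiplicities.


image of 1: 0
image of x: 2
image of x^2: 4x + 3
image of x^3: 6x^2 + 9x + 1
image of x^4: 8x^3 + 18x^2 + 4x + 3
image of x^5: 10x^4 + 30x^3 + 10x^2 + 15x + 1
image of x^6: 12x^5 + 45x^4 + 20x^3 + 45x^2 + 6x + 3
image of x^7: 14x^6 + 63x^5 + 35x^4 + 105x^3 + 21x^2 + 21x + 1
the matrix is upper triangular; its diagonal is (0, 0, 0, 0, 0, 0, 0, 0)
for a triangular matrix the eigenvalues are the diagonal entries, with algebraic multiplicity their repetition count

λ = 0 (multiplicity 8)


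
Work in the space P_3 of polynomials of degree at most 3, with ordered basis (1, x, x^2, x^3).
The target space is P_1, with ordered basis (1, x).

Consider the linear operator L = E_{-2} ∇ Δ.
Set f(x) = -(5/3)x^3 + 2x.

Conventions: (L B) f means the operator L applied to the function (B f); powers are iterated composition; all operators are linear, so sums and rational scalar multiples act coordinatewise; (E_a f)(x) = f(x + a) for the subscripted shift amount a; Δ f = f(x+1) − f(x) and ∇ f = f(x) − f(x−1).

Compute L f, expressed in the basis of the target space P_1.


Δ f = -5x^2 - 5x + 1/3
∇ Δ f = -10x
E_{-2} (∇ Δ) f = -10x + 20

g(x) = -10x + 20


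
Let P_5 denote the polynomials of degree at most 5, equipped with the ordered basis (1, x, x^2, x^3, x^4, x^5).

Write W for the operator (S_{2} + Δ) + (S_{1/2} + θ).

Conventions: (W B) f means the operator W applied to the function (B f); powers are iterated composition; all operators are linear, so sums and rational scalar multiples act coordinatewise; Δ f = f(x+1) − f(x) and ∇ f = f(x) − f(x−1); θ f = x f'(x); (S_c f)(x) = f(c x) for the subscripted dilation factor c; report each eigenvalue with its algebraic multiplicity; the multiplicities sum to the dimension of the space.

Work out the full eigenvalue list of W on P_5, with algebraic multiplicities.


λ = 2 (multiplicity 1), λ = 7/2 (multiplicity 1), λ = 25/4 (multiplicity 1), λ = 89/8 (multiplicity 1), λ = 321/16 (multiplicity 1), λ = 1185/32 (multiplicity 1)

image of 1: 2
image of x: (7/2)x + 1
image of x^2: (25/4)x^2 + 2x + 1
image of x^3: (89/8)x^3 + 3x^2 + 3x + 1
image of x^4: (321/16)x^4 + 4x^3 + 6x^2 + 4x + 1
image of x^5: (1185/32)x^5 + 5x^4 + 10x^3 + 10x^2 + 5x + 1
the matrix is upper triangular; its diagonal is (2, 7/2, 25/4, 89/8, 321/16, 1185/32)
for a triangular matrix the eigenvalues are the diagonal entries, with algebraic multiplicity their repetition count


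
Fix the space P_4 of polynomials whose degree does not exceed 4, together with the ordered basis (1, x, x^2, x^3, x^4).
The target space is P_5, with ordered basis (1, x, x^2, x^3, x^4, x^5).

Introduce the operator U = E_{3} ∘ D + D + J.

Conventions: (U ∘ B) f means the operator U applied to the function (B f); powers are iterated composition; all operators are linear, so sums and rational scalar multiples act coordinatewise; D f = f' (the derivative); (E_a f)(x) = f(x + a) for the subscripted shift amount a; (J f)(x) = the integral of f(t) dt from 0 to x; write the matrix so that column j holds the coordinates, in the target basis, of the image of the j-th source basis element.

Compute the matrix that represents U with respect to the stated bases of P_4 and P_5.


image of 1: x
image of x: (1/2)x^2 + 2
image of x^2: (1/3)x^3 + 4x + 6
image of x^3: (1/4)x^4 + 6x^2 + 18x + 27
image of x^4: (1/5)x^5 + 8x^3 + 36x^2 + 108x + 108
each image's coordinates form column j of the matrix

the matrix is [[0, 2, 6, 27, 108]; [1, 0, 4, 18, 108]; [0, 1/2, 0, 6, 36]; [0, 0, 1/3, 0, 8]; [0, 0, 0, 1/4, 0]; [0, 0, 0, 0, 1/5]] (rows listed top to bottom)


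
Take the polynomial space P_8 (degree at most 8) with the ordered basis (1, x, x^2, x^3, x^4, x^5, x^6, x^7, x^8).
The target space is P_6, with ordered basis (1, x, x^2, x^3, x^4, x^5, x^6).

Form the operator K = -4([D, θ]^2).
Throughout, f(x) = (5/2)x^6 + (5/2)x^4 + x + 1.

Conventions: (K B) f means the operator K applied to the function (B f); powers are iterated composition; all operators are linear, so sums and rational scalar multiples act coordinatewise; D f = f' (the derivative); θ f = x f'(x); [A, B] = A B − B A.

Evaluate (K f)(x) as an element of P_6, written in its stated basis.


θ f = 15x^6 + 10x^4 + x
D θ f = 90x^5 + 40x^3 + 1
D f = 15x^5 + 10x^3 + 1
θ D f = 75x^5 + 30x^3
[D, θ] f = 15x^5 + 10x^3 + 1
θ [D, θ] f = 75x^5 + 30x^3
D θ [D, θ] f = 375x^4 + 90x^2
D [D, θ] f = 75x^4 + 30x^2
θ D [D, θ] f = 300x^4 + 60x^2
[D, θ] [D, θ] f = 75x^4 + 30x^2
(-4([D, θ]^2)) f = -300x^4 - 120x^2

the image equals g(x) = -300x^4 - 120x^2


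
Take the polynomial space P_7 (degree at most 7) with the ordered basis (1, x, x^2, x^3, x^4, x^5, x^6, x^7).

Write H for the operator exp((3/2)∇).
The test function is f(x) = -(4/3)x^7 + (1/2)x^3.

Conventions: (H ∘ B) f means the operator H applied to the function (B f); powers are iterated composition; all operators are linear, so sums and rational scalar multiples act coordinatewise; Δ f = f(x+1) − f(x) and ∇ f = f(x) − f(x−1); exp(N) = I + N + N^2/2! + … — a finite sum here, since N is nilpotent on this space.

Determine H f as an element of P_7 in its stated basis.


the result is g(x) = -(4/3)x^7 - 14x^6 - 21x^5 + (175/2)x^4 + (177/4)x^3 - (2019/8)x^2 + (1355/16)x + 2327/32

order-1 term: -14x^6 + 42x^5 - 70x^4 + 70x^3 - (159/4)x^2 + (47/4)x - 5/4
order-2 term: -63x^5 + 315x^4 - 735x^3 + 945x^2 - (5181/8)x + 1485/8
order-3 term: -(315/2)x^4 + 945x^3 - (4725/2)x^2 + 2835x - 21645/16
order-4 term: -(945/4)x^3 + (2835/2)x^2 - (12285/4)x + 4725/2
order-5 term: -(1701/8)x^2 + (8505/8)x - 2835/2
order-6 term: -(1701/16)x + 5103/16
order-7 term: -729/32
the series for exp((3/2)∇) f terminates at order 7
exp((3/2)∇) f = -(4/3)x^7 - 14x^6 - 21x^5 + (175/2)x^4 + (177/4)x^3 - (2019/8)x^2 + (1355/16)x + 2327/32


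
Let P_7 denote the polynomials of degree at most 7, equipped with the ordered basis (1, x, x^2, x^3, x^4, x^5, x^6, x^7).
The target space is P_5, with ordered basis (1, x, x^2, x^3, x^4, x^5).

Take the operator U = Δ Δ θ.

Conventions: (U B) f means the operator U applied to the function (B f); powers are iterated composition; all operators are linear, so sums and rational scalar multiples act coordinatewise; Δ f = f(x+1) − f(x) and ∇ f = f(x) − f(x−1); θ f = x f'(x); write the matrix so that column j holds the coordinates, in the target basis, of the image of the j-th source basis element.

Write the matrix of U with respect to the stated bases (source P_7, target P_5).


image of 1: 0
image of x: 0
image of x^2: 4
image of x^3: 18x + 18
image of x^4: 48x^2 + 96x + 56
image of x^5: 100x^3 + 300x^2 + 350x + 150
image of x^6: 180x^4 + 720x^3 + 1260x^2 + 1080x + 372
image of x^7: 294x^5 + 1470x^4 + 3430x^3 + 4410x^2 + 3038x + 882
each image's coordinates form column j of the matrix

the matrix is [[0, 0, 4, 18, 56, 150, 372, 882]; [0, 0, 0, 18, 96, 350, 1080, 3038]; [0, 0, 0, 0, 48, 300, 1260, 4410]; [0, 0, 0, 0, 0, 100, 720, 3430]; [0, 0, 0, 0, 0, 0, 180, 1470]; [0, 0, 0, 0, 0, 0, 0, 294]] (rows listed top to bottom)


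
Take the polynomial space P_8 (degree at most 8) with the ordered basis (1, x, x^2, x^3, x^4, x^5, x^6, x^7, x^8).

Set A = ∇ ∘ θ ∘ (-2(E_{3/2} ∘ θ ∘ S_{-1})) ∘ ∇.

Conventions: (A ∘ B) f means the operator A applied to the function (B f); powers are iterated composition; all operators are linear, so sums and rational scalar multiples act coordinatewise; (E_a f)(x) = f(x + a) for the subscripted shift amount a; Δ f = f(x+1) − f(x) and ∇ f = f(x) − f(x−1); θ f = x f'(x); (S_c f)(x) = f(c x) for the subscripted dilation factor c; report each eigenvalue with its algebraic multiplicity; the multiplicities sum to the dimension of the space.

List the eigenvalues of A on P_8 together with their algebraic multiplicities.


image of 1: 0
image of x: 0
image of x^2: 4
image of x^3: -48x - 18
image of x^4: 216x^2 + 312x + 50
image of x^5: -640x^3 - 1740x^2 - 1340x - 115
image of x^6: 1500x^4 + 6120x^3 + 9030x^2 + 4890x + 963/4
image of x^7: -3024x^5 - 16590x^4 - 36820x^3 - 38745x^2 - 16450x - 3815/8
image of x^8: 5488x^6 + 37968x^5 + 113260x^4 + 179480x^3 + 149653x^2 + 52773x + 3641/4
the matrix is upper triangular; its diagonal is (0, 0, 0, 0, 0, 0, 0, 0, 0)
for a triangular matrix the eigenvalues are the diagonal entries, with algebraic multiplicity their repetition count

λ = 0 (multiplicity 9)


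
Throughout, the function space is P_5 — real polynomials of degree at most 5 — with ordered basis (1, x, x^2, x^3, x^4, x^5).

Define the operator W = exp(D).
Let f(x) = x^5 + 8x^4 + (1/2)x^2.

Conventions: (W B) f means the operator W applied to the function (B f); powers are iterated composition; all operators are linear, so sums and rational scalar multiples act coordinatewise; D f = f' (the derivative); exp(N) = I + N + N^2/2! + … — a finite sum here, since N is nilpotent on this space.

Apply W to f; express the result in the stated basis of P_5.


the result is g(x) = x^5 + 13x^4 + 42x^3 + (117/2)x^2 + 38x + 19/2

order-1 term: 5x^4 + 32x^3 + x
order-2 term: 10x^3 + 48x^2 + 1/2
order-3 term: 10x^2 + 32x
order-4 term: 5x + 8
order-5 term: 1
the series for exp(D) f terminates at order 5
exp(D) f = x^5 + 13x^4 + 42x^3 + (117/2)x^2 + 38x + 19/2


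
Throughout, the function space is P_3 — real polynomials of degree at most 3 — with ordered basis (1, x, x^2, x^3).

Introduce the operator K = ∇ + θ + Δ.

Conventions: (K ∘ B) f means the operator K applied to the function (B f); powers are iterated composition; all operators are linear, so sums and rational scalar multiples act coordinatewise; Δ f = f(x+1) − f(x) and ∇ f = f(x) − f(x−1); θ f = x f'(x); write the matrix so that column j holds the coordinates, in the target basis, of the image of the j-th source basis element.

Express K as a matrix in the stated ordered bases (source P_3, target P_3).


image of 1: 0
image of x: x + 2
image of x^2: 2x^2 + 4x
image of x^3: 3x^3 + 6x^2 + 2
each image's coordinates form column j of the matrix

the matrix is [[0, 2, 0, 2]; [0, 1, 4, 0]; [0, 0, 2, 6]; [0, 0, 0, 3]] (rows listed top to bottom)


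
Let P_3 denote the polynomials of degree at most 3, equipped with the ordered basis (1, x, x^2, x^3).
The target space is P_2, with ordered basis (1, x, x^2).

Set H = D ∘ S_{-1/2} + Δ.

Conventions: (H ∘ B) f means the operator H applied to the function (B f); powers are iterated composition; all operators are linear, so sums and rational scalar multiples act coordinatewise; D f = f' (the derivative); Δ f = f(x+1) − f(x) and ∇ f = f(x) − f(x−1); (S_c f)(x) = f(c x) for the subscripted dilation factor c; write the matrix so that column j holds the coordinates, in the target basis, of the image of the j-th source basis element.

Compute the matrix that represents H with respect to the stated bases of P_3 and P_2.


the matrix is [[0, 1/2, 1, 1]; [0, 0, 5/2, 3]; [0, 0, 0, 21/8]] (rows listed top to bottom)

image of 1: 0
image of x: 1/2
image of x^2: (5/2)x + 1
image of x^3: (21/8)x^2 + 3x + 1
each image's coordinates form column j of the matrix


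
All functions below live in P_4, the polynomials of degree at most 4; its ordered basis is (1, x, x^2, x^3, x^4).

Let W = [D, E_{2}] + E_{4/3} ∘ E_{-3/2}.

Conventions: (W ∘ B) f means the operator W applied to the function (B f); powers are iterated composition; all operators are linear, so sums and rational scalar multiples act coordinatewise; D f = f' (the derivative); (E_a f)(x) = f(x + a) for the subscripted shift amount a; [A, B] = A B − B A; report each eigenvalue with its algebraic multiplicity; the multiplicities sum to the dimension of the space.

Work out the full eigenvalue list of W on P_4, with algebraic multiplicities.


image of 1: 1
image of x: x - 1/6
image of x^2: x^2 - (1/3)x + 1/36
image of x^3: x^3 - (1/2)x^2 + (1/12)x - 1/216
image of x^4: x^4 - (2/3)x^3 + (1/6)x^2 - (1/54)x + 1/1296
the matrix is upper triangular; its diagonal is (1, 1, 1, 1, 1)
for a triangular matrix the eigenvalues are the diagonal entries, with algebraic multiplicity their repetition count

λ = 1 (multiplicity 5)


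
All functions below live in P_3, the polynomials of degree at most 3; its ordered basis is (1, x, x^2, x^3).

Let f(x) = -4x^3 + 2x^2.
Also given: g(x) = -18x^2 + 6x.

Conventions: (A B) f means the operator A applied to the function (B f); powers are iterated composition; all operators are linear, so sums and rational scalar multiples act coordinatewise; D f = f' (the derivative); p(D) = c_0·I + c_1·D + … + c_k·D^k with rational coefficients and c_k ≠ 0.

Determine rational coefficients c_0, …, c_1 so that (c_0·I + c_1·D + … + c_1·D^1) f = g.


D^0 f = -4x^3 + 2x^2
D^1 f = -12x^2 + 4x
matching coefficients of g against c_0 f + c_1 Df + … from the top degree down determines the c_i
solution: c_0 = 0, c_1 = 3/2

p(D) = (3/2)·D, i.e. c_0 = 0, c_1 = 3/2


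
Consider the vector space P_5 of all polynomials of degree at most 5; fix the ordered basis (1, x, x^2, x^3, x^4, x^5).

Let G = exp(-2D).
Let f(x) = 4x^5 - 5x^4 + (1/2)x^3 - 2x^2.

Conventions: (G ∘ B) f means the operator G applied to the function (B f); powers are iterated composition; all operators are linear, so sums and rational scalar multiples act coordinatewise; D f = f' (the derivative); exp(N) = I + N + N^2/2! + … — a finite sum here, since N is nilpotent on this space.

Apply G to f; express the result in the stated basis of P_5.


order-1 term: -40x^4 + 40x^3 - 3x^2 + 8x
order-2 term: 160x^3 - 120x^2 + 6x - 8
order-3 term: -320x^2 + 160x - 4
order-4 term: 320x - 80
order-5 term: -128
the series for exp(-2D) f terminates at order 5
exp(-2D) f = 4x^5 - 45x^4 + (401/2)x^3 - 445x^2 + 494x - 220

the image equals g(x) = 4x^5 - 45x^4 + (401/2)x^3 - 445x^2 + 494x - 220


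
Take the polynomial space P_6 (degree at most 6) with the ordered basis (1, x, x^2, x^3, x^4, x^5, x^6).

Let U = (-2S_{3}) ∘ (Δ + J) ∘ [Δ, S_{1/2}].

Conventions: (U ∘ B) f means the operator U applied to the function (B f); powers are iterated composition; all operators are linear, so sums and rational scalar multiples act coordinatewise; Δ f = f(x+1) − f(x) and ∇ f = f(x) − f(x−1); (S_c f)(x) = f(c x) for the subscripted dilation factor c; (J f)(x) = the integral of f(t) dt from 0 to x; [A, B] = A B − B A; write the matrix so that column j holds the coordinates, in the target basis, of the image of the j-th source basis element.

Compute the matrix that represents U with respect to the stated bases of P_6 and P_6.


the matrix is [[0, 0, 1, 3, 25/4, 45/4, 301/16]; [0, 3, 9/2, 39/4, 189/8, 843/16, 3429/32]; [0, 0, 9/2, 81/8, 117/4, 2835/32, 7587/32]; [0, 0, 0, 27/4, 81/4, 585/8, 8505/32]; [0, 0, 0, 0, 81/8, 1215/32, 5265/32]; [0, 0, 0, 0, 0, 243/16, 2187/32]; [0, 0, 0, 0, 0, 0, 729/32]] (rows listed top to bottom)

image of 1: 0
image of x: 3x
image of x^2: (9/2)x^2 + (9/2)x + 1
image of x^3: (27/4)x^3 + (81/8)x^2 + (39/4)x + 3
image of x^4: (81/8)x^4 + (81/4)x^3 + (117/4)x^2 + (189/8)x + 25/4
image of x^5: (243/16)x^5 + (1215/32)x^4 + (585/8)x^3 + (2835/32)x^2 + (843/16)x + 45/4
image of x^6: (729/32)x^6 + (2187/32)x^5 + (5265/32)x^4 + (8505/32)x^3 + (7587/32)x^2 + (3429/32)x + 301/16
each image's coordinates form column j of the matrix


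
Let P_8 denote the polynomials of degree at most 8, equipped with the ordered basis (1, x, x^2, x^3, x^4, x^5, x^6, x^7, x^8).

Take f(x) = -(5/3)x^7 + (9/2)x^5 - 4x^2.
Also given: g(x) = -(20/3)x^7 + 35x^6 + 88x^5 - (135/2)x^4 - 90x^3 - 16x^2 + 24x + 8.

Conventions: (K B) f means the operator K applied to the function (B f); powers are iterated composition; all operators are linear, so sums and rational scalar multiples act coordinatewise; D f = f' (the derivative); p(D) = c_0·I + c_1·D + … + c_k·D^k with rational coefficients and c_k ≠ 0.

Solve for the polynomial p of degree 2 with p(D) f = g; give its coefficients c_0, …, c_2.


D^0 f = -(5/3)x^7 + (9/2)x^5 - 4x^2
D^1 f = -(35/3)x^6 + (45/2)x^4 - 8x
D^2 f = -70x^5 + 90x^3 - 8
matching coefficients of g against c_0 f + c_1 Df + … from the top degree down determines the c_i
solution: c_0 = 4, c_1 = -3, c_2 = -1

p(D) = 4·I − 3·D − D^2, i.e. c_0 = 4, c_1 = -3, c_2 = -1


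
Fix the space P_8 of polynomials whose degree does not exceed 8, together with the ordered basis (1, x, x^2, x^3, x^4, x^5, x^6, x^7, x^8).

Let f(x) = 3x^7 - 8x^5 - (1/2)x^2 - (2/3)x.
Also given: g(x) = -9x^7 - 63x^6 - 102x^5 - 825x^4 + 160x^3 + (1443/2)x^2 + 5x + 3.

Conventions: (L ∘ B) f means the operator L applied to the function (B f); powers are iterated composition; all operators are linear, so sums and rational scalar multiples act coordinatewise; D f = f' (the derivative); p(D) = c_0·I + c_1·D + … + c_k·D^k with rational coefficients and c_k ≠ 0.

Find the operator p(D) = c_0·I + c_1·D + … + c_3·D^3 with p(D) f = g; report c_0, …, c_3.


D^0 f = 3x^7 - 8x^5 - (1/2)x^2 - (2/3)x
D^1 f = 21x^6 - 40x^4 - x - 2/3
D^2 f = 126x^5 - 160x^3 - 1
D^3 f = 630x^4 - 480x^2
matching coefficients of g against c_0 f + c_1 Df + … from the top degree down determines the c_i
solution: c_0 = -3, c_1 = -3, c_2 = -1, c_3 = -3/2

c_0 = -3, c_1 = -3, c_2 = -1, c_3 = -3/2


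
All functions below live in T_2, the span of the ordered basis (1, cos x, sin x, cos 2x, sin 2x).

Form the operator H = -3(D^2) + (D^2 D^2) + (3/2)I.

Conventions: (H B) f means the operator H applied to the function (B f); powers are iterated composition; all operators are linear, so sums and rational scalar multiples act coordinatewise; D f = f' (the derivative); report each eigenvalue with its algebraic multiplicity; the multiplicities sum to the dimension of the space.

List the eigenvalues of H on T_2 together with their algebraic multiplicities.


λ = 3/2 (multiplicity 1), λ = 11/2 (multiplicity 2), λ = 59/2 (multiplicity 2)

image of 1: 3/2
image of cos x: (11/2)cos x
image of sin x: (11/2)sin x
image of cos 2x: (59/2)cos 2x
image of sin 2x: (59/2)sin 2x
the matrix is diagonal; its diagonal is (3/2, 11/2, 11/2, 59/2, 59/2)
for a triangular matrix the eigenvalues are the diagonal entries, with algebraic multiplicity their repetition count


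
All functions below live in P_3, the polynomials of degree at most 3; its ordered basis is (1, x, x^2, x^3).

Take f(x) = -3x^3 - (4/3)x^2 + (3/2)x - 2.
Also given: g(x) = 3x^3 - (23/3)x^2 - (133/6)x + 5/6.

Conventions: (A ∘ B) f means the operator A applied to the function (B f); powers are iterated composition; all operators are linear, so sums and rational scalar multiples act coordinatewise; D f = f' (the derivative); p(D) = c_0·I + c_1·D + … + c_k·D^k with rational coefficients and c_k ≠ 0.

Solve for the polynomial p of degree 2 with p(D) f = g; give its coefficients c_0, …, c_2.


c_0 = -1, c_1 = 1, c_2 = 1

D^0 f = -3x^3 - (4/3)x^2 + (3/2)x - 2
D^1 f = -9x^2 - (8/3)x + 3/2
D^2 f = -18x - 8/3
matching coefficients of g against c_0 f + c_1 Df + … from the top degree down determines the c_i
solution: c_0 = -1, c_1 = 1, c_2 = 1


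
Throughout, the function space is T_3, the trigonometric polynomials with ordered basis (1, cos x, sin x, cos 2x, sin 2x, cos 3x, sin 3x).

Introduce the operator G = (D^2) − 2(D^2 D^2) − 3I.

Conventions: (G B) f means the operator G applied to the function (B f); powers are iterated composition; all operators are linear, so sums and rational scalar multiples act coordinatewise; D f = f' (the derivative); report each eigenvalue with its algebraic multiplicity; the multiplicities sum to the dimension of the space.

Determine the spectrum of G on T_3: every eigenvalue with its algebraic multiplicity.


image of 1: -3
image of cos x: -6cos x
image of sin x: -6sin x
image of cos 2x: -39cos 2x
image of sin 2x: -39sin 2x
image of cos 3x: -174cos 3x
image of sin 3x: -174sin 3x
the matrix is diagonal; its diagonal is (-3, -6, -6, -39, -39, -174, -174)
for a triangular matrix the eigenvalues are the diagonal entries, with algebraic multiplicity their repetition count

λ = -174 (multiplicity 2), λ = -39 (multiplicity 2), λ = -6 (multiplicity 2), λ = -3 (multiplicity 1)


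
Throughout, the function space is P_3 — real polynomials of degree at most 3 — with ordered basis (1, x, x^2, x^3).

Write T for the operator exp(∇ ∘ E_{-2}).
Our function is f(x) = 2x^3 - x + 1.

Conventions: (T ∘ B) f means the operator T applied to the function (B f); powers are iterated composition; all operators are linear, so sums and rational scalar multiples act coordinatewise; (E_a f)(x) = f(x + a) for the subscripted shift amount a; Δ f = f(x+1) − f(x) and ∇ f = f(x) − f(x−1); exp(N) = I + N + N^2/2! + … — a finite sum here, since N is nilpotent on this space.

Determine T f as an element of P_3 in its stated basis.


the image equals g(x) = 2x^3 + 6x^2 - 25x + 10

order-1 term: 6x^2 - 30x + 37
order-2 term: 6x - 30
order-3 term: 2
the series for exp(∇ ∘ E_{-2}) f terminates at order 3
exp(∇ ∘ E_{-2}) f = 2x^3 + 6x^2 - 25x + 10


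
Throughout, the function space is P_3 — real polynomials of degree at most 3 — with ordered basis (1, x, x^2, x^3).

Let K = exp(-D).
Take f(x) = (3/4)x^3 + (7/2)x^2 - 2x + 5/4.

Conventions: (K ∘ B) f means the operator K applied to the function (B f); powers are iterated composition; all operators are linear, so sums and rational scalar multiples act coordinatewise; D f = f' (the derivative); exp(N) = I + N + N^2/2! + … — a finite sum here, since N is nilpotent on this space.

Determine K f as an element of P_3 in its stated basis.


the result is g(x) = (3/4)x^3 + (5/4)x^2 - (27/4)x + 6

order-1 term: -(9/4)x^2 - 7x + 2
order-2 term: (9/4)x + 7/2
order-3 term: -3/4
the series for exp(-D) f terminates at order 3
exp(-D) f = (3/4)x^3 + (5/4)x^2 - (27/4)x + 6


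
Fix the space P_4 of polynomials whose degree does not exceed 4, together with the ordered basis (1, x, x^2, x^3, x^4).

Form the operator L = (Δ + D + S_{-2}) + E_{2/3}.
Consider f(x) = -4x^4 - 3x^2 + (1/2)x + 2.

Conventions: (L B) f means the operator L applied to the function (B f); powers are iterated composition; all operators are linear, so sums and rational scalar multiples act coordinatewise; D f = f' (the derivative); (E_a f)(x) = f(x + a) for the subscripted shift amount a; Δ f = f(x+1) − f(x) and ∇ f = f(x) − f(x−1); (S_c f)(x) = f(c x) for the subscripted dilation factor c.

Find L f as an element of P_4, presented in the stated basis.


the result is g(x) = -68x^4 - (128/3)x^3 - (149/3)x^2 - (2011/54)x - 307/81

Δ f = -16x^3 - 24x^2 - 22x - 13/2
D f = -16x^3 - 6x + 1/2
S_{-2} f = -64x^4 - 12x^2 - x + 2
(Δ + D + S_{-2}) f = -64x^4 - 32x^3 - 36x^2 - 29x - 4
E_{2/3} f = -4x^4 - (32/3)x^3 - (41/3)x^2 - (445/54)x + 17/81
((Δ + D + S_{-2}) + E_{2/3}) f = -68x^4 - (128/3)x^3 - (149/3)x^2 - (2011/54)x - 307/81


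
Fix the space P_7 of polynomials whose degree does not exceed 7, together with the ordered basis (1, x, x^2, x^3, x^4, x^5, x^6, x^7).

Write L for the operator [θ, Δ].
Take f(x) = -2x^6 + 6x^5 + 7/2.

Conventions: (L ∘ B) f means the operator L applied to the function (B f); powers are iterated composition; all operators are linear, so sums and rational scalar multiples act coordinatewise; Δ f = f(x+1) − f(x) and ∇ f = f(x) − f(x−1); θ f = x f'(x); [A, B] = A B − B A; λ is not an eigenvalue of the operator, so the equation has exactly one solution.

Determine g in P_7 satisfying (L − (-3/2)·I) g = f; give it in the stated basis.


the image equals g(x) = -(4/3)x^6 - (4/3)x^5 - (280/9)x^4 - (4160/27)x^3 - (17200/27)x^2 - (142480/81)x - 588209/243

write g with unknown coordinates in the stated basis and equate coefficients in (L − (-3/2)·I) g = f
solving from the highest basis element down gives g = -(4/3)x^6 - (4/3)x^5 - (280/9)x^4 - (4160/27)x^3 - (17200/27)x^2 - (142480/81)x - 588209/243
check: L g = 8x^5 + (140/3)x^4 + (2080/9)x^3 + (8600/9)x^2 + (71240/27)x + 294388/81
so L g − (-3/2)·g = -2x^6 + 6x^5 + 7/2 = f ✓


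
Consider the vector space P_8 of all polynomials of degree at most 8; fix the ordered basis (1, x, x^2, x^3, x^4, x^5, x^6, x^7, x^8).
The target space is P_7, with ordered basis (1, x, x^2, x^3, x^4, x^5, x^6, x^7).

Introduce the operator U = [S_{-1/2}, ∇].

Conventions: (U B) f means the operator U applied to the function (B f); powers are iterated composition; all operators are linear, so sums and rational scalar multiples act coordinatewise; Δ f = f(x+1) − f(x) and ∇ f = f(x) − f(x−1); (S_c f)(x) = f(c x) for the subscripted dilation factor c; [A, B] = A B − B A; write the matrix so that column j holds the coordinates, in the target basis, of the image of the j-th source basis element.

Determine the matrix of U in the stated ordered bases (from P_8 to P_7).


the matrix is [[0, 3/2, -3/4, 9/8, -15/16, 33/32, -63/64, 129/128, -255/256]; [0, 0, -3/2, 9/8, -9/4, 75/32, -99/32, 441/128, -129/32]; [0, 0, 0, 9/8, -9/8, 45/16, -225/64, 693/128, -441/64]; [0, 0, 0, 0, -3/4, 15/16, -45/16, 525/128, -231/32]; [0, 0, 0, 0, 0, 15/32, -45/64, 315/128, -525/128]; [0, 0, 0, 0, 0, 0, -9/32, 63/128, -63/32]; [0, 0, 0, 0, 0, 0, 0, 21/128, -21/64]; [0, 0, 0, 0, 0, 0, 0, 0, -3/32]] (rows listed top to bottom)

image of 1: 0
image of x: 3/2
image of x^2: -(3/2)x - 3/4
image of x^3: (9/8)x^2 + (9/8)x + 9/8
image of x^4: -(3/4)x^3 - (9/8)x^2 - (9/4)x - 15/16
image of x^5: (15/32)x^4 + (15/16)x^3 + (45/16)x^2 + (75/32)x + 33/32
image of x^6: -(9/32)x^5 - (45/64)x^4 - (45/16)x^3 - (225/64)x^2 - (99/32)x - 63/64
image of x^7: (21/128)x^6 + (63/128)x^5 + (315/128)x^4 + (525/128)x^3 + (693/128)x^2 + (441/128)x + 129/128
image of x^8: -(3/32)x^7 - (21/64)x^6 - (63/32)x^5 - (525/128)x^4 - (231/32)x^3 - (441/64)x^2 - (129/32)x - 255/256
each image's coordinates form column j of the matrix


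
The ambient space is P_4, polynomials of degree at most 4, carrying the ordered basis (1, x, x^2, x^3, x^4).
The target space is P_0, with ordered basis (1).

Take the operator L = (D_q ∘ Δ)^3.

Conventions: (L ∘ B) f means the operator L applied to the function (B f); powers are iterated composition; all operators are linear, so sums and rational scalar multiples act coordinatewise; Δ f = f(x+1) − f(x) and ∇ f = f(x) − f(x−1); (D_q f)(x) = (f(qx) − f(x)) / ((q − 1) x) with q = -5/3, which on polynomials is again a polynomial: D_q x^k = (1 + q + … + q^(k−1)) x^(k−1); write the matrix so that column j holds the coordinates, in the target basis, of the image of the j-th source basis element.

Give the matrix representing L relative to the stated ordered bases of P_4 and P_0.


image of 1: 0
image of x: 0
image of x^2: 0
image of x^3: 0
image of x^4: 0
each image's coordinates form column j of the matrix

the matrix is [[0, 0, 0, 0, 0]] (rows listed top to bottom)


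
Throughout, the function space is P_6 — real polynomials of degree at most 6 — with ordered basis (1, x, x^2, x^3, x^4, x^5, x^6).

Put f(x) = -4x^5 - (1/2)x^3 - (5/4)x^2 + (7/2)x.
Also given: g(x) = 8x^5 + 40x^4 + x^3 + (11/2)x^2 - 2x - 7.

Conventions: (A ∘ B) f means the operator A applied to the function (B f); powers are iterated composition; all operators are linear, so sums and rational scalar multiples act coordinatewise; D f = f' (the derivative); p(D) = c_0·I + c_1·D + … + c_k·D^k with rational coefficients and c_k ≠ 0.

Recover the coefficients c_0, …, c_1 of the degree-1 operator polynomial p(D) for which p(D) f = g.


D^0 f = -4x^5 - (1/2)x^3 - (5/4)x^2 + (7/2)x
D^1 f = -20x^4 - (3/2)x^2 - (5/2)x + 7/2
matching coefficients of g against c_0 f + c_1 Df + … from the top degree down determines the c_i
solution: c_0 = -2, c_1 = -2

c_0 = -2, c_1 = -2


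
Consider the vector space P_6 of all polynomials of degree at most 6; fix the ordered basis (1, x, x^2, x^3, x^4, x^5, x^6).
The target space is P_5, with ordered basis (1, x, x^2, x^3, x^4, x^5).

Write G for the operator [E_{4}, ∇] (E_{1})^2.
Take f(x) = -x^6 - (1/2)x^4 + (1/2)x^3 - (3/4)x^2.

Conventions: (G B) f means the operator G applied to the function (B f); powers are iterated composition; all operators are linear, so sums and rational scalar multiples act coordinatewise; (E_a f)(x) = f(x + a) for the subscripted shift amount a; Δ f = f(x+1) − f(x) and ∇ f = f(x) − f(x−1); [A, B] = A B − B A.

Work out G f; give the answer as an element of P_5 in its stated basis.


the image equals g(x) = 0

E_{1} f = -x^6 - 6x^5 - (31/2)x^4 - (43/2)x^3 - (69/4)x^2 - 8x - 7/4
E_{1} E_{1} f = -x^6 - 12x^5 - (121/2)x^4 - (327/2)x^3 - (999/4)x^2 - 205x - 71
∇ (E_{1})^2 f = -6x^5 - 45x^4 - 142x^3 - (465/2)x^2 - 197x - 277/4
E_{4} ∇ (E_{1})^2 f = -6x^5 - 165x^4 - 1822x^3 - (20193/2)x^2 - 28073x - 125317/4
E_{4} (E_{1})^2 f = -x^6 - 36x^5 - (1081/2)x^4 - (8663/2)x^3 - (78159/4)x^2 - 47043x - 47223
∇ E_{4} (E_{1})^2 f = -6x^5 - 165x^4 - 1822x^3 - (20193/2)x^2 - 28073x - 125317/4
[E_{4}, ∇] (E_{1})^2 f = 0


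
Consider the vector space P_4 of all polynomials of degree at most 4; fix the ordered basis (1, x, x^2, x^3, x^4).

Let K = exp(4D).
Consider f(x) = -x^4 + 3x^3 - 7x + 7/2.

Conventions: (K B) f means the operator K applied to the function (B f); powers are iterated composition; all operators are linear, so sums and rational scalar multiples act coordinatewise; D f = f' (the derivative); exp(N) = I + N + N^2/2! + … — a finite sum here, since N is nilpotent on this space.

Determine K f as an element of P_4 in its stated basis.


the result is g(x) = -x^4 - 13x^3 - 60x^2 - 119x - 177/2

order-1 term: -16x^3 + 36x^2 - 28
order-2 term: -96x^2 + 144x
order-3 term: -256x + 192
order-4 term: -256
the series for exp(4D) f terminates at order 4
exp(4D) f = -x^4 - 13x^3 - 60x^2 - 119x - 177/2


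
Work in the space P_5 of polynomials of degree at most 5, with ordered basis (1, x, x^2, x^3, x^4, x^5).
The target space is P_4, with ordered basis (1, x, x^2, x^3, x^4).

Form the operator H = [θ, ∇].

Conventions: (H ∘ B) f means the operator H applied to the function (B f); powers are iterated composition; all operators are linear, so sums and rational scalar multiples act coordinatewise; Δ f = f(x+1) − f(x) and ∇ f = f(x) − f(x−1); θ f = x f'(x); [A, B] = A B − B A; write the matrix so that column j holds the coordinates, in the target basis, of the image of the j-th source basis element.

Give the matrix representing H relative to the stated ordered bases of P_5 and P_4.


image of 1: 0
image of x: -1
image of x^2: -2x + 2
image of x^3: -3x^2 + 6x - 3
image of x^4: -4x^3 + 12x^2 - 12x + 4
image of x^5: -5x^4 + 20x^3 - 30x^2 + 20x - 5
each image's coordinates form column j of the matrix

the matrix is [[0, -1, 2, -3, 4, -5]; [0, 0, -2, 6, -12, 20]; [0, 0, 0, -3, 12, -30]; [0, 0, 0, 0, -4, 20]; [0, 0, 0, 0, 0, -5]] (rows listed top to bottom)


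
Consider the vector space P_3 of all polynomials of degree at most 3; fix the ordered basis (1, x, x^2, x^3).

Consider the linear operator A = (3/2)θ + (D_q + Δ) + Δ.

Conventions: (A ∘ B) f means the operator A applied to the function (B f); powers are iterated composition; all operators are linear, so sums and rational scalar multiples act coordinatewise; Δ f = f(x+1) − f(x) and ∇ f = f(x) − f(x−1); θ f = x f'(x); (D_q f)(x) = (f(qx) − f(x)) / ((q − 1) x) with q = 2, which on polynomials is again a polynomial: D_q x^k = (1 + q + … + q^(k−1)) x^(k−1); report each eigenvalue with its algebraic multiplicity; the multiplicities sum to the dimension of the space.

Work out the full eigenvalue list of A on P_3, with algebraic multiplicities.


λ = 0 (multiplicity 1), λ = 3/2 (multiplicity 1), λ = 3 (multiplicity 1), λ = 9/2 (multiplicity 1)

image of 1: 0
image of x: (3/2)x + 3
image of x^2: 3x^2 + 7x + 2
image of x^3: (9/2)x^3 + 13x^2 + 6x + 2
the matrix is upper triangular; its diagonal is (0, 3/2, 3, 9/2)
for a triangular matrix the eigenvalues are the diagonal entries, with algebraic multiplicity their repetition count


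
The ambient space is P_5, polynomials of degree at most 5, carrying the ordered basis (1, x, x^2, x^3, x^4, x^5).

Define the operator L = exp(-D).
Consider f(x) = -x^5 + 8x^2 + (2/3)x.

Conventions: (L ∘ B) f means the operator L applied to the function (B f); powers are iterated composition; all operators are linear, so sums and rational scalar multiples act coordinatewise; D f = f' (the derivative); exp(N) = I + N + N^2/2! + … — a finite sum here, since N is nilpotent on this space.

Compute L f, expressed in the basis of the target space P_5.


order-1 term: 5x^4 - 16x - 2/3
order-2 term: -10x^3 + 8
order-3 term: 10x^2
order-4 term: -5x
order-5 term: 1
the series for exp(-D) f terminates at order 5
exp(-D) f = -x^5 + 5x^4 - 10x^3 + 18x^2 - (61/3)x + 25/3

the image equals g(x) = -x^5 + 5x^4 - 10x^3 + 18x^2 - (61/3)x + 25/3


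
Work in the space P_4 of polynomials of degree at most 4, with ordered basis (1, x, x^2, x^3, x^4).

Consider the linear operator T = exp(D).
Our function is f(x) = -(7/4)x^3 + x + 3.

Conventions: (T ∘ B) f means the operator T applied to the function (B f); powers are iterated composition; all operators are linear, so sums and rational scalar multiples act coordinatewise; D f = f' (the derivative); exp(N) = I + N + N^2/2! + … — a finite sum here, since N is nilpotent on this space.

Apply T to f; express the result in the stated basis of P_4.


the image equals g(x) = -(7/4)x^3 - (21/4)x^2 - (17/4)x + 9/4

order-1 term: -(21/4)x^2 + 1
order-2 term: -(21/4)x
order-3 term: -7/4
the series for exp(D) f terminates at order 3
exp(D) f = -(7/4)x^3 - (21/4)x^2 - (17/4)x + 9/4


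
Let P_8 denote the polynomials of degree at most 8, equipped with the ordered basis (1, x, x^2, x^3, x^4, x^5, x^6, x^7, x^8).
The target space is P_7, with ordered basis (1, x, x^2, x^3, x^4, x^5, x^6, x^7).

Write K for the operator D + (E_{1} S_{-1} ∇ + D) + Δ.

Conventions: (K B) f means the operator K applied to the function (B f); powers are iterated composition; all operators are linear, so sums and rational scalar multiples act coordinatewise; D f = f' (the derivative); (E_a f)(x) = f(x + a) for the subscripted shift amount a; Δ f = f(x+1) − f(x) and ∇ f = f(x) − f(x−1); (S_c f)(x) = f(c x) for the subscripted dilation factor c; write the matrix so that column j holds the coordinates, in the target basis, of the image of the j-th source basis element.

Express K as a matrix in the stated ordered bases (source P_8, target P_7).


image of 1: 0
image of x: 4
image of x^2: 4x - 2
image of x^3: 12x^2 + 12x + 8
image of x^4: 8x^3 - 12x^2 - 24x - 14
image of x^5: 20x^4 + 40x^3 + 80x^2 + 80x + 32
image of x^6: 12x^5 - 30x^4 - 120x^3 - 210x^2 - 180x - 62
image of x^7: 28x^6 + 84x^5 + 280x^4 + 560x^3 + 672x^2 + 448x + 128
image of x^8: 16x^7 - 56x^6 - 336x^5 - 980x^4 - 1680x^3 - 1736x^2 - 1008x - 254
each image's coordinates form column j of the matrix

the matrix is [[0, 4, -2, 8, -14, 32, -62, 128, -254]; [0, 0, 4, 12, -24, 80, -180, 448, -1008]; [0, 0, 0, 12, -12, 80, -210, 672, -1736]; [0, 0, 0, 0, 8, 40, -120, 560, -1680]; [0, 0, 0, 0, 0, 20, -30, 280, -980]; [0, 0, 0, 0, 0, 0, 12, 84, -336]; [0, 0, 0, 0, 0, 0, 0, 28, -56]; [0, 0, 0, 0, 0, 0, 0, 0, 16]] (rows listed top to bottom)


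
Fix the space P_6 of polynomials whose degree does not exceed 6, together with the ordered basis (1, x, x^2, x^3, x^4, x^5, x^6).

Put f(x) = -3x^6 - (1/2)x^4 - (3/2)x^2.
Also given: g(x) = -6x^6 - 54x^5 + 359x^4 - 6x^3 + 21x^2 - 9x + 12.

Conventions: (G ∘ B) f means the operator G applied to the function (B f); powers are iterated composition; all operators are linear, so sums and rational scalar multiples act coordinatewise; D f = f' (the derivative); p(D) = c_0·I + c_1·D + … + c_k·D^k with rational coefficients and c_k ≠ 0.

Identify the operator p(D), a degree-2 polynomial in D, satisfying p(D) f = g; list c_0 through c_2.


c_0 = 2, c_1 = 3, c_2 = -4

D^0 f = -3x^6 - (1/2)x^4 - (3/2)x^2
D^1 f = -18x^5 - 2x^3 - 3x
D^2 f = -90x^4 - 6x^2 - 3
matching coefficients of g against c_0 f + c_1 Df + … from the top degree down determines the c_i
solution: c_0 = 2, c_1 = 3, c_2 = -4


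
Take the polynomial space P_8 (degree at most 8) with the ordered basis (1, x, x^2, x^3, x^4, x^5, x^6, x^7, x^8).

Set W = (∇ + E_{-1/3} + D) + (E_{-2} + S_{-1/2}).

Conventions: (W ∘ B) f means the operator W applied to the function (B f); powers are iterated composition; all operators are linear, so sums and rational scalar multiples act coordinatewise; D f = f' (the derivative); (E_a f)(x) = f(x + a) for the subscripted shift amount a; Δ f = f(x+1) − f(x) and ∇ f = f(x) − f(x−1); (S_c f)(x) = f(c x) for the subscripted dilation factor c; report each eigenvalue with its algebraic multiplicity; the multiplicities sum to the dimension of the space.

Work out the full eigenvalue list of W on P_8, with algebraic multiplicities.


λ = 3/2 (multiplicity 1), λ = 15/8 (multiplicity 1), λ = 63/32 (multiplicity 1), λ = 255/128 (multiplicity 1), λ = 513/256 (multiplicity 1), λ = 129/64 (multiplicity 1), λ = 33/16 (multiplicity 1), λ = 9/4 (multiplicity 1), λ = 3 (multiplicity 1)

image of 1: 3
image of x: (3/2)x - 1/3
image of x^2: (9/4)x^2 - (2/3)x + 28/9
image of x^3: (15/8)x^3 - x^2 + (28/3)x - 190/27
image of x^4: (33/16)x^4 - (4/3)x^3 + (56/3)x^2 - (760/27)x + 1216/81
image of x^5: (63/32)x^5 - (5/3)x^4 + (280/9)x^3 - (1900/27)x^2 + (6080/81)x - 7534/243
image of x^6: (129/64)x^6 - 2x^5 + (140/3)x^4 - (3800/27)x^3 + (6080/27)x^2 - (15068/81)x + 45928/729
image of x^7: (255/128)x^7 - (7/3)x^6 + (196/3)x^5 - (6650/27)x^4 + (42560/81)x^3 - (52738/81)x^2 + (321496/729)x - 277750/2187
image of x^8: (513/256)x^8 - (8/3)x^7 + (784/9)x^6 - (10640/27)x^5 + (85120/81)x^4 - (421904/243)x^3 + (1285984/729)x^2 - (2222000/2187)x + 1673056/6561
the matrix is upper triangular; its diagonal is (3, 3/2, 9/4, 15/8, 33/16, 63/32, 129/64, 255/128, 513/256)
for a triangular matrix the eigenvalues are the diagonal entries, with algebraic multiplicity their repetition count


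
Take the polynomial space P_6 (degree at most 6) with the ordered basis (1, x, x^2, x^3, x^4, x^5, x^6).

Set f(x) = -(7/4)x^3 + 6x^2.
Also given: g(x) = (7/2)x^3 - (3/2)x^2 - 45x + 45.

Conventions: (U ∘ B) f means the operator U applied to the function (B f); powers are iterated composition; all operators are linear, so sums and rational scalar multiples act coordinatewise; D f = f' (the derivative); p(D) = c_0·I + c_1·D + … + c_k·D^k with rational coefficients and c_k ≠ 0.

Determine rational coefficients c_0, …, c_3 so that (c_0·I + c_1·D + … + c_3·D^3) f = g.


c_0 = -2, c_1 = -2, c_2 = 2, c_3 = -2

D^0 f = -(7/4)x^3 + 6x^2
D^1 f = -(21/4)x^2 + 12x
D^2 f = -(21/2)x + 12
D^3 f = -21/2
matching coefficients of g against c_0 f + c_1 Df + … from the top degree down determines the c_i
solution: c_0 = -2, c_1 = -2, c_2 = 2, c_3 = -2


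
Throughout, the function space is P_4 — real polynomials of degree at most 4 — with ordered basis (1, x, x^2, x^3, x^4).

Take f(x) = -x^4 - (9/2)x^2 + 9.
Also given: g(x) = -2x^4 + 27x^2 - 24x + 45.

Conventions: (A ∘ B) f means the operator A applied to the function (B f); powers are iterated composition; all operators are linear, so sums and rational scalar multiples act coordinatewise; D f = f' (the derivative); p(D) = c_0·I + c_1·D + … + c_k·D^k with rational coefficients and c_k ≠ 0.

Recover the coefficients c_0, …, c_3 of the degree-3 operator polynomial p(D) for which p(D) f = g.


p(D) = 2·I − 3·D^2 + D^3, i.e. c_0 = 2, c_1 = 0, c_2 = -3, c_3 = 1

D^0 f = -x^4 - (9/2)x^2 + 9
D^1 f = -4x^3 - 9x
D^2 f = -12x^2 - 9
D^3 f = -24x
matching coefficients of g against c_0 f + c_1 Df + … from the top degree down determines the c_i
solution: c_0 = 2, c_1 = 0, c_2 = -3, c_3 = 1
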